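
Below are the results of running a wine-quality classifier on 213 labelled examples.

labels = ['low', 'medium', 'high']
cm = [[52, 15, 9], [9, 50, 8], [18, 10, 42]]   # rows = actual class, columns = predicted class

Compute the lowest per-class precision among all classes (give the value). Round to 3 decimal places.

Per-class precision (TP/(TP+FP)):
  low: TP=52, FP=9+18=27 → 52/79 = 0.6582
  medium: TP=50, FP=15+10=25 → 50/75 = 0.6667
  high: TP=42, FP=9+8=17 → 42/59 = 0.7119
Lowest is class 'low' with precision = 0.658.

0.658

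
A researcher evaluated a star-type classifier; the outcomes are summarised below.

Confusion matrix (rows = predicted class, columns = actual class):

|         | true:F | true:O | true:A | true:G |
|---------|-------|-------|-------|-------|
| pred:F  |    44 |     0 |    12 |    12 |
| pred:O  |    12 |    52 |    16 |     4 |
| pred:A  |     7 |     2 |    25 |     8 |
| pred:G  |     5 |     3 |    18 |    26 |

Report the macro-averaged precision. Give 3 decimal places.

Per-class precision (TP/(TP+FP)):
  F: TP=44, FP=0+12+12=24 → 44/68 = 0.6471
  O: TP=52, FP=12+16+4=32 → 52/84 = 0.6190
  A: TP=25, FP=7+2+8=17 → 25/42 = 0.5952
  G: TP=26, FP=5+3+18=26 → 26/52 = 0.5000
Macro-precision = mean = (0.6471 + 0.6190 + 0.5952 + 0.5000) / 4 = 0.590

0.590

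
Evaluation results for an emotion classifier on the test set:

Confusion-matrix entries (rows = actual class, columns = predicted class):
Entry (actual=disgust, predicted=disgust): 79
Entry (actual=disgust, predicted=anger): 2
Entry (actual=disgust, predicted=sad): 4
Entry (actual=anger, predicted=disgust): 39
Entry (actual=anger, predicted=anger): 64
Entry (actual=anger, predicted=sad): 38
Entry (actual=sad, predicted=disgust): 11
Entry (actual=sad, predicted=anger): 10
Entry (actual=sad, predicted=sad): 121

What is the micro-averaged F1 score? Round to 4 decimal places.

0.7174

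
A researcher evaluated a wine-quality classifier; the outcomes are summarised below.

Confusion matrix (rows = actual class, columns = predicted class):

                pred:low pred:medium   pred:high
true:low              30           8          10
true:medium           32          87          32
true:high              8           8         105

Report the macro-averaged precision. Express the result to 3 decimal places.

0.663

Per-class precision (TP/(TP+FP)):
  low: TP=30, FP=32+8=40 → 30/70 = 0.4286
  medium: TP=87, FP=8+8=16 → 87/103 = 0.8447
  high: TP=105, FP=10+32=42 → 105/147 = 0.7143
Macro-precision = mean = (0.4286 + 0.8447 + 0.7143) / 3 = 0.663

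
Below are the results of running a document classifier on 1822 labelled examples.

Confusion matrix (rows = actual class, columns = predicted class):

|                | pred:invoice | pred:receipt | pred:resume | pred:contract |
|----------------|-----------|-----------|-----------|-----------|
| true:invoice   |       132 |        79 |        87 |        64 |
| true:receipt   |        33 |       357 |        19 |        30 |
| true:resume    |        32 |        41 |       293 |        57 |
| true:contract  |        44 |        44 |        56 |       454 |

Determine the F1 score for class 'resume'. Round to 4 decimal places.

0.6674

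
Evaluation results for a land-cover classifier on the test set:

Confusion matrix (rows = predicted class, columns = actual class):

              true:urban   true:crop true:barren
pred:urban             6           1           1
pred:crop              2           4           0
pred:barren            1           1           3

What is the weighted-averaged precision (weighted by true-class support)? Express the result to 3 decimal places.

0.692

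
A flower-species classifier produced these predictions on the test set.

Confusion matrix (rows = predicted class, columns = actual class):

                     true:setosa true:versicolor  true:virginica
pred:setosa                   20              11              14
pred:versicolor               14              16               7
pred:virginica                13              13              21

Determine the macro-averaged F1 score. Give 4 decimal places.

0.4408

Per-class F1 score (2·TP/(2·TP+FP+FN)):
  setosa: TP=20, FP=11+14=25, FN=14+13=27 → 40/92 = 0.43478
  versicolor: TP=16, FP=14+7=21, FN=11+13=24 → 32/77 = 0.41558
  virginica: TP=21, FP=13+13=26, FN=14+7=21 → 42/89 = 0.47191
Macro-F1 score = mean = (0.43478 + 0.41558 + 0.47191) / 3 = 0.4408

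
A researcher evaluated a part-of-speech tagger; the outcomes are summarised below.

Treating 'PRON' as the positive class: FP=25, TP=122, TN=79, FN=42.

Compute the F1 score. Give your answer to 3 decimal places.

0.785

Precision = TP/(TP+FP) = 122/147 = 0.8299
Recall = TP/(TP+FN) = 122/164 = 0.7439
F1 = 2·TP/(2·TP+FP+FN) = 244/311 = 0.785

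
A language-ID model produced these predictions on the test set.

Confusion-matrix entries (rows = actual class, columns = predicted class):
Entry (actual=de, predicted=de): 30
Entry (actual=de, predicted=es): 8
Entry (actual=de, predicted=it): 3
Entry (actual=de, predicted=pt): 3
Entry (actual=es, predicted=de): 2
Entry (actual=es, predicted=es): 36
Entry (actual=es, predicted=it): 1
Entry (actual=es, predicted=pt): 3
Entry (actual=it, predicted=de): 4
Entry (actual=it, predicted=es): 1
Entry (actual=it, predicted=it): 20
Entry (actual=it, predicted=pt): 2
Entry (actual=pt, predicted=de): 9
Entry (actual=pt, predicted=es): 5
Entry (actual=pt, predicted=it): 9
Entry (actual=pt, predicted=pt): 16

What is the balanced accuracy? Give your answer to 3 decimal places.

Balanced accuracy = mean of per-class recall.
  de: recall = 30/44 = 0.6818
  es: recall = 36/42 = 0.8571
  it: recall = 20/27 = 0.7407
  pt: recall = 16/39 = 0.4103
Mean = (0.6818 + 0.8571 + 0.7407 + 0.4103) / 4 = 0.672

0.672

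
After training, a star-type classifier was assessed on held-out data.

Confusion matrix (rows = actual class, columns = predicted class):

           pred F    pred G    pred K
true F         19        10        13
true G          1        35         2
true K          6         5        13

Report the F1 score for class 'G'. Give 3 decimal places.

0.795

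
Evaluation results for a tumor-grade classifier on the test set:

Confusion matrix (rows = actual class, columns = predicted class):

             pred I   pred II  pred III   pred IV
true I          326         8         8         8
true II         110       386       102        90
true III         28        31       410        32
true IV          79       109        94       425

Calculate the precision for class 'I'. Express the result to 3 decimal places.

0.600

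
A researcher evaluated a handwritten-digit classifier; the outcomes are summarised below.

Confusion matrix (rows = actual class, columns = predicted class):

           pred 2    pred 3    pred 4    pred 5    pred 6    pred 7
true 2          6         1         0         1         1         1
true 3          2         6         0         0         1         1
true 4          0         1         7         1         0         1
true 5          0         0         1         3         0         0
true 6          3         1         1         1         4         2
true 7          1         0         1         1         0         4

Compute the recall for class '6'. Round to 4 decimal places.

Take TP from the diagonal, FP from the rest of the '6' prediction marginal, FN from the rest of the '6' actual marginal.
recall = TP/(TP+FN).
6: TP=4, FN=3+1+1+1+2=8 → 4/12 = 0.33333

0.3333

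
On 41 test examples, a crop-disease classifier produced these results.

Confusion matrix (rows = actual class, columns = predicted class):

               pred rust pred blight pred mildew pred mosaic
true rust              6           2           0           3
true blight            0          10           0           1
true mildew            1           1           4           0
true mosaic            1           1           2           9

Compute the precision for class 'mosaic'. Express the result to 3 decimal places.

precision = TP/(TP+FP).
mosaic: TP=9, FP=3+1+0=4 → 9/13 = 0.6923

0.692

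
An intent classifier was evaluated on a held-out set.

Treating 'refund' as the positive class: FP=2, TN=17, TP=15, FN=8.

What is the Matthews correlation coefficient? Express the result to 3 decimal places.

MCC = (TP·TN − FP·FN) / √((TP+FP)(TP+FN)(TN+FP)(TN+FN))
Numerator = 15·17 − 2·8 = 239
Denominator = √(17·23·19·25) = √185725 = 430.9582
MCC = 239 / 430.9582 = 0.555

0.555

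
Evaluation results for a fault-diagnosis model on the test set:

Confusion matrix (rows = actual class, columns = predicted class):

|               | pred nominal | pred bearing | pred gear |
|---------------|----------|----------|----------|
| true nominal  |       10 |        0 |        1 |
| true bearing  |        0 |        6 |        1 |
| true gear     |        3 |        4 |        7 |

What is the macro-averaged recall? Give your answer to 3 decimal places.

0.755

Per-class recall (TP/(TP+FN)):
  nominal: TP=10, FN=0+1=1 → 10/11 = 0.9091
  bearing: TP=6, FN=0+1=1 → 6/7 = 0.8571
  gear: TP=7, FN=3+4=7 → 7/14 = 0.5000
Macro-recall = mean = (0.9091 + 0.8571 + 0.5000) / 3 = 0.755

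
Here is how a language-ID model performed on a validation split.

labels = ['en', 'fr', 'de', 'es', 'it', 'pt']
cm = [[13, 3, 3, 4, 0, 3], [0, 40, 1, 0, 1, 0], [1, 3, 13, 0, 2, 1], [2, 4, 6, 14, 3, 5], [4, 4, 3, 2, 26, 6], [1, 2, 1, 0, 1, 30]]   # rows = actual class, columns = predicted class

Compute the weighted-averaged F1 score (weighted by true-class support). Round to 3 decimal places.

0.661

Per-class F1 score (2·TP/(2·TP+FP+FN)):
  en: TP=13, FP=0+1+2+4+1=8, FN=3+3+4+0+3=13 → 26/47 = 0.5532
  fr: TP=40, FP=3+3+4+4+2=16, FN=0+1+0+1+0=2 → 80/98 = 0.8163
  de: TP=13, FP=3+1+6+3+1=14, FN=1+3+0+2+1=7 → 26/47 = 0.5532
  es: TP=14, FP=4+0+0+2+0=6, FN=2+4+6+3+5=20 → 28/54 = 0.5185
  it: TP=26, FP=0+1+2+3+1=7, FN=4+4+3+2+6=19 → 52/78 = 0.6667
  pt: TP=30, FP=3+0+1+5+6=15, FN=1+2+1+0+1=5 → 60/80 = 0.7500
Weighted-F1 score = Σ (supportᵢ/N)·F1 scoreᵢ with N=202: (26/202)·0.5532 + (42/202)·0.8163 + (20/202)·0.5532 + (34/202)·0.5185 + (45/202)·0.6667 + (35/202)·0.7500 = 0.661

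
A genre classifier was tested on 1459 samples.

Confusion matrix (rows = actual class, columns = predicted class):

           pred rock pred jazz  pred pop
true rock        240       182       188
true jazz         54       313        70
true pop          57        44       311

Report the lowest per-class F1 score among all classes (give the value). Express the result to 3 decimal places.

0.499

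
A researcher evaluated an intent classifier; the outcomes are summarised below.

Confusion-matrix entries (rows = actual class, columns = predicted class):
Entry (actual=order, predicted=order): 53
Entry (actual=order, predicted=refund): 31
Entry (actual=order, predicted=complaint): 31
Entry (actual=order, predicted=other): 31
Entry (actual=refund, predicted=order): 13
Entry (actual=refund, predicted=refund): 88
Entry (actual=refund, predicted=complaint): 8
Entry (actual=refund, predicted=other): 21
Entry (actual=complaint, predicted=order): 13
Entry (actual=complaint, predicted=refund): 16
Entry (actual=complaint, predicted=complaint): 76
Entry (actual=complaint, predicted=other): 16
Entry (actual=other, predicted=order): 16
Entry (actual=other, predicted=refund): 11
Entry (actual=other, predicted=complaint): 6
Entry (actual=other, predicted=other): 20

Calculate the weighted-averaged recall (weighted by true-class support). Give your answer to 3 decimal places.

0.527

Per-class recall (TP/(TP+FN)):
  order: TP=53, FN=31+31+31=93 → 53/146 = 0.3630
  refund: TP=88, FN=13+8+21=42 → 88/130 = 0.6769
  complaint: TP=76, FN=13+16+16=45 → 76/121 = 0.6281
  other: TP=20, FN=16+11+6=33 → 20/53 = 0.3774
Weighted-recall = Σ (supportᵢ/N)·recallᵢ with N=450: (146/450)·0.3630 + (130/450)·0.6769 + (121/450)·0.6281 + (53/450)·0.3774 = 0.527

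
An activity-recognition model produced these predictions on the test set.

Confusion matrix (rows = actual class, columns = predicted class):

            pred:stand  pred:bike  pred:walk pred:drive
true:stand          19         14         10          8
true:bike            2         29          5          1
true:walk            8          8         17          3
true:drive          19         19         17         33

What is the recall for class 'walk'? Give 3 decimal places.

Treat 'walk' as positive and all other classes as negative.
recall = TP/(TP+FN).
walk: TP=17, FN=8+8+3=19 → 17/36 = 0.4722

0.472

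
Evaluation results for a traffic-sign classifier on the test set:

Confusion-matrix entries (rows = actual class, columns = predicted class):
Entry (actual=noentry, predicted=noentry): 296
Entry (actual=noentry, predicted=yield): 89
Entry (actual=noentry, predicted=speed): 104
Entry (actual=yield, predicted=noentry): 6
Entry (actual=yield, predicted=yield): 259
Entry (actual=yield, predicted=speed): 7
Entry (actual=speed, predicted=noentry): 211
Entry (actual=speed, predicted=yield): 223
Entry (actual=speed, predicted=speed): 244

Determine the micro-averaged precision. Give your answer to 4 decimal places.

0.5552

Micro-averaging pools counts across classes: ΣTP=799, ΣFP=640, ΣFN=640.
Micro-precision = TP/(TP+FP) on pooled counts = 0.5552 (equals overall accuracy in single-label multiclass).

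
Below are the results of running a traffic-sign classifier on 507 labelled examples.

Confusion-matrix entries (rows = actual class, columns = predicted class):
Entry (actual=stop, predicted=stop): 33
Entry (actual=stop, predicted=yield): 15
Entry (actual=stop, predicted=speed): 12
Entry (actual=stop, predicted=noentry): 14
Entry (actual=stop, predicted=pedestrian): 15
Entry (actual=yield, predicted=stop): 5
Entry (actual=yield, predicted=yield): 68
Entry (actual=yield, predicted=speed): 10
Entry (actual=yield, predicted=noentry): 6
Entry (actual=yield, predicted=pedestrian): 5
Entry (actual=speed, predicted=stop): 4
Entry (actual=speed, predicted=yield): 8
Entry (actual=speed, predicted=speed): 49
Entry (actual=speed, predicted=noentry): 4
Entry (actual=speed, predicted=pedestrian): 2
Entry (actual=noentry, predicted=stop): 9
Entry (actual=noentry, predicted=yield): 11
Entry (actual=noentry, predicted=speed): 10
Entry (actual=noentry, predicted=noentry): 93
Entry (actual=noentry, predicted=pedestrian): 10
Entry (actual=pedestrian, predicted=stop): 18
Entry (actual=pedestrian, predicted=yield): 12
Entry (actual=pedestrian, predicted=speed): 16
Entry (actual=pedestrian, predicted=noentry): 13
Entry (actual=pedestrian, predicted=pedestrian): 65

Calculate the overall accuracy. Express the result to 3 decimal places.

0.607

Accuracy = trace / total = (33+68+49+93+65=308) / 507 = 308/507 = 0.607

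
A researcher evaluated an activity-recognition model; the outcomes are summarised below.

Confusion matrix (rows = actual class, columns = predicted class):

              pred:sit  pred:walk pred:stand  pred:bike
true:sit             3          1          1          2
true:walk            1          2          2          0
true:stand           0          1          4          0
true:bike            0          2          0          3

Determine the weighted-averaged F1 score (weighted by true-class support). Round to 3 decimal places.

0.544

Per-class F1 score (2·TP/(2·TP+FP+FN)):
  sit: TP=3, FP=1+0+0=1, FN=1+1+2=4 → 6/11 = 0.5455
  walk: TP=2, FP=1+1+2=4, FN=1+2+0=3 → 4/11 = 0.3636
  stand: TP=4, FP=1+2+0=3, FN=0+1+0=1 → 8/12 = 0.6667
  bike: TP=3, FP=2+0+0=2, FN=0+2+0=2 → 6/10 = 0.6000
Weighted-F1 score = Σ (supportᵢ/N)·F1 scoreᵢ with N=22: (7/22)·0.5455 + (5/22)·0.3636 + (5/22)·0.6667 + (5/22)·0.6000 = 0.544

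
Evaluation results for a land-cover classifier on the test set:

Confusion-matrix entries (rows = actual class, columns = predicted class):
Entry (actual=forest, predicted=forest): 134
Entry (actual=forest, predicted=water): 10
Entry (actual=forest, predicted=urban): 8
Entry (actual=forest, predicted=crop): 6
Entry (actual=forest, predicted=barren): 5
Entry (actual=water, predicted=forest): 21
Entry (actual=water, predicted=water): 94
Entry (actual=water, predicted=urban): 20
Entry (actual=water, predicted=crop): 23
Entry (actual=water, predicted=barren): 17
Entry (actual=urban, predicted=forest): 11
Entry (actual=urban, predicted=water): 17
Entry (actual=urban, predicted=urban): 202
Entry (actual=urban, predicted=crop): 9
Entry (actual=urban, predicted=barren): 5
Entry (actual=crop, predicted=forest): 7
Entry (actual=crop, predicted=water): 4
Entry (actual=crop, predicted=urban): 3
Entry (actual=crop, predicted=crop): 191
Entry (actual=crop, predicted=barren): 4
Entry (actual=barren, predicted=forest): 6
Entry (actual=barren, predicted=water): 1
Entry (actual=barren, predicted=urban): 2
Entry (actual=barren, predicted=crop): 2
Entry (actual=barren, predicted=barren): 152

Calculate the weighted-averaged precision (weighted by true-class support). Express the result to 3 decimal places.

0.808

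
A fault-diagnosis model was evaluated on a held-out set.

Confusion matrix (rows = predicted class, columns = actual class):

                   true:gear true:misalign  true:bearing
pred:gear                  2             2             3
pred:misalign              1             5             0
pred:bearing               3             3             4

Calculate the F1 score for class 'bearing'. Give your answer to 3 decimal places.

0.471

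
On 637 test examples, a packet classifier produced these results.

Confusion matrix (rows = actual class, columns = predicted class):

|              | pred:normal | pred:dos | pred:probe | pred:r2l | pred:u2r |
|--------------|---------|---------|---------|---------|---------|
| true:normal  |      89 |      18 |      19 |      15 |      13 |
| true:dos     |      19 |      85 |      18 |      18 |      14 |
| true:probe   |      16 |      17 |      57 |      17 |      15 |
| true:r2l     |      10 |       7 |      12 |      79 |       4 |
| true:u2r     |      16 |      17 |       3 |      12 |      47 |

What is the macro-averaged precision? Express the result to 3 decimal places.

0.554

Per-class precision (TP/(TP+FP)):
  normal: TP=89, FP=19+16+10+16=61 → 89/150 = 0.5933
  dos: TP=85, FP=18+17+7+17=59 → 85/144 = 0.5903
  probe: TP=57, FP=19+18+12+3=52 → 57/109 = 0.5229
  r2l: TP=79, FP=15+18+17+12=62 → 79/141 = 0.5603
  u2r: TP=47, FP=13+14+15+4=46 → 47/93 = 0.5054
Macro-precision = mean = (0.5933 + 0.5903 + 0.5229 + 0.5603 + 0.5054) / 5 = 0.554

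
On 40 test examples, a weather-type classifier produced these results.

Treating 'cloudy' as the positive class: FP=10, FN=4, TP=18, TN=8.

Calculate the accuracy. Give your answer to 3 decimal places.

Accuracy = (TP+TN)/N = (18+8)/40 = 0.650

0.650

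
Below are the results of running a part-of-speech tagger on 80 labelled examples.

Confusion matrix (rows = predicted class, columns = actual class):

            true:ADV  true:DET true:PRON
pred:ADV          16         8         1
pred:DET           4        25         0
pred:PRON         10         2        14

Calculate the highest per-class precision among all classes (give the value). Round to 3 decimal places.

0.862

Per-class precision (TP/(TP+FP)):
  ADV: TP=16, FP=8+1=9 → 16/25 = 0.6400
  DET: TP=25, FP=4+0=4 → 25/29 = 0.8621
  PRON: TP=14, FP=10+2=12 → 14/26 = 0.5385
Highest is class 'DET' with precision = 0.862.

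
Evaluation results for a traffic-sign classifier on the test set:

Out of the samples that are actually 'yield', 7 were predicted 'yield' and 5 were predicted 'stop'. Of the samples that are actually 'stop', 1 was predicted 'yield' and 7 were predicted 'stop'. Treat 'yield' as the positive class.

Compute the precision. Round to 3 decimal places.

0.875

Precision = TP/(TP+FP) = 7/(7+1) = 7/8 = 0.875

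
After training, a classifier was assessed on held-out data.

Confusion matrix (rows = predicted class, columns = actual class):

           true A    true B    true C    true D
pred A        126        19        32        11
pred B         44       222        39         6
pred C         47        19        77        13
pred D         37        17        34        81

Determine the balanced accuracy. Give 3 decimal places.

0.613

Balanced accuracy = mean of per-class recall.
  A: recall = 126/254 = 0.4961
  B: recall = 222/277 = 0.8014
  C: recall = 77/182 = 0.4231
  D: recall = 81/111 = 0.7297
Mean = (0.4961 + 0.8014 + 0.4231 + 0.7297) / 4 = 0.613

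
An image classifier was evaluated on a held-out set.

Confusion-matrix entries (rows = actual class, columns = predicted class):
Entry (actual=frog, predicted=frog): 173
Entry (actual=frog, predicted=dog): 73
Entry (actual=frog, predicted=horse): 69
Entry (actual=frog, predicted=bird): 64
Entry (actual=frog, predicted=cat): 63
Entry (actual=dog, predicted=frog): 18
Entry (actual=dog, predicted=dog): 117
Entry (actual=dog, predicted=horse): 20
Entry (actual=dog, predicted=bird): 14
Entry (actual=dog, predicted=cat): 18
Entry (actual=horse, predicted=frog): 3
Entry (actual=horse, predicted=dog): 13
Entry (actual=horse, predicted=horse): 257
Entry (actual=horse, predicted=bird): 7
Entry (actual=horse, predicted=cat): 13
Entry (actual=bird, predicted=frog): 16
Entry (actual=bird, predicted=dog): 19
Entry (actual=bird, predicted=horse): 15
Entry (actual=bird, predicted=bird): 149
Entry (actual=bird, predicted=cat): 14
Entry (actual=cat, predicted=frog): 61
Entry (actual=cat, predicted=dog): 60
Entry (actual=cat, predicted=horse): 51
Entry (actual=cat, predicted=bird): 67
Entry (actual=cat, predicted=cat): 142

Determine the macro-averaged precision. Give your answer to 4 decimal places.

Per-class precision (TP/(TP+FP)):
  frog: TP=173, FP=18+3+16+61=98 → 173/271 = 0.63838
  dog: TP=117, FP=73+13+19+60=165 → 117/282 = 0.41489
  horse: TP=257, FP=69+20+15+51=155 → 257/412 = 0.62379
  bird: TP=149, FP=64+14+7+67=152 → 149/301 = 0.49502
  cat: TP=142, FP=63+18+13+14=108 → 142/250 = 0.56800
Macro-precision = mean = (0.63838 + 0.41489 + 0.62379 + 0.49502 + 0.56800) / 5 = 0.5480

0.5480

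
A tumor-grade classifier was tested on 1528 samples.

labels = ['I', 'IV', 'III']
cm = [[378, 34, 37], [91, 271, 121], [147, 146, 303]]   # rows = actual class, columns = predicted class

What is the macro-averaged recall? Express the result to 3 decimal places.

0.637

Per-class recall (TP/(TP+FN)):
  I: TP=378, FN=34+37=71 → 378/449 = 0.8419
  IV: TP=271, FN=91+121=212 → 271/483 = 0.5611
  III: TP=303, FN=147+146=293 → 303/596 = 0.5084
Macro-recall = mean = (0.8419 + 0.5611 + 0.5084) / 3 = 0.637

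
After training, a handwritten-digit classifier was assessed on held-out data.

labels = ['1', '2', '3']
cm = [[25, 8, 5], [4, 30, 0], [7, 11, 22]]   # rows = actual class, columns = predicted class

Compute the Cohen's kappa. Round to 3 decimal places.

Observed agreement pₒ = trace/N = 77/112 = 0.6875
Expected agreement pₑ = Σ (rowᵢ·colᵢ)/N² = (38·36 + 34·49 + 40·27)/112² = 0.3280
κ = (pₒ − pₑ)/(1 − pₑ) = (0.6875 − 0.3280)/(1 − 0.3280) = 0.535

0.535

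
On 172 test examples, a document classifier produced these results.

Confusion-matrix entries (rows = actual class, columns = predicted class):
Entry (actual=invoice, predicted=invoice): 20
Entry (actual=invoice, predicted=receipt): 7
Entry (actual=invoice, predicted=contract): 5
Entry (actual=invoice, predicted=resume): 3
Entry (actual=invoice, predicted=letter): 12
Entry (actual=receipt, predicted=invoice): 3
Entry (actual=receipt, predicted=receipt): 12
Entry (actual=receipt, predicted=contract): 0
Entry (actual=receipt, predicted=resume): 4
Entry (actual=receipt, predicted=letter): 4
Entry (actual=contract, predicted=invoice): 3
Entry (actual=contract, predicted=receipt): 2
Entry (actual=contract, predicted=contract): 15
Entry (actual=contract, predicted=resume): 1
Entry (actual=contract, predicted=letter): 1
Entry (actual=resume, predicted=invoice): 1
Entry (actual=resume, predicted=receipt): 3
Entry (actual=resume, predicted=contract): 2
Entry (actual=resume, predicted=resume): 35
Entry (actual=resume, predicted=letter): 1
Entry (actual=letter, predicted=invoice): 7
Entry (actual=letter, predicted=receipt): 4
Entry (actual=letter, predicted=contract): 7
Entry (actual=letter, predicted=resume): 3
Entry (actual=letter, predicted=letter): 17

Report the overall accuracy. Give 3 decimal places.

0.576

Accuracy = trace / total = (20+12+15+35+17=99) / 172 = 99/172 = 0.576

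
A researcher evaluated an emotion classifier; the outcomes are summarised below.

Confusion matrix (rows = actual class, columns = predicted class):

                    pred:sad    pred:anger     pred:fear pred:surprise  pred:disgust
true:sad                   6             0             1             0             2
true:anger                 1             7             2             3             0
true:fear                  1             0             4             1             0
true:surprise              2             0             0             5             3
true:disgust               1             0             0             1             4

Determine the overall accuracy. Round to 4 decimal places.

0.5909

Accuracy = trace / total = (6+7+4+5+4=26) / 44 = 26/44 = 0.5909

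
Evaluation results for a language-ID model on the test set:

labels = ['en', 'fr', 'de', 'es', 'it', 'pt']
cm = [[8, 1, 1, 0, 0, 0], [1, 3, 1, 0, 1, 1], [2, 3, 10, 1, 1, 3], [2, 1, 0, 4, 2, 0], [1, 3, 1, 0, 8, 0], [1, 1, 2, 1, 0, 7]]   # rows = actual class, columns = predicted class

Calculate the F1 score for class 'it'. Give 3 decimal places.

Treat 'it' as positive and all other classes as negative.
F1 score = 2·TP/(2·TP+FP+FN).
it: TP=8, FP=0+1+1+2+0=4, FN=1+3+1+0+0=5 → 16/25 = 0.6400

0.640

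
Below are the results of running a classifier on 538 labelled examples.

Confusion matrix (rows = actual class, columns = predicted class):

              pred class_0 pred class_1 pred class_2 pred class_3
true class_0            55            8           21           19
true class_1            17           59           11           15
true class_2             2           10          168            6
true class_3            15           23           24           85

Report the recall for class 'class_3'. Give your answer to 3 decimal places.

0.578

recall = TP/(TP+FN).
class_3: TP=85, FN=15+23+24=62 → 85/147 = 0.5782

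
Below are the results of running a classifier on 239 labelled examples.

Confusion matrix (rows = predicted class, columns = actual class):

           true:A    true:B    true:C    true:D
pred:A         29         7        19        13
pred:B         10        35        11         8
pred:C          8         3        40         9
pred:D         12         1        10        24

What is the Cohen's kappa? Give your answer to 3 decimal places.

0.381

Observed agreement pₒ = trace/N = 128/239 = 0.5356
Expected agreement pₑ = Σ (rowᵢ·colᵢ)/N² = (59·68 + 46·64 + 80·60 + 54·47)/239² = 0.2502
κ = (pₒ − pₑ)/(1 − pₑ) = (0.5356 − 0.2502)/(1 − 0.2502) = 0.381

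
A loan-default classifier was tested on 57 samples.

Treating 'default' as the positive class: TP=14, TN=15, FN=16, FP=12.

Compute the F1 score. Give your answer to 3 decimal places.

Precision = TP/(TP+FP) = 14/26 = 0.5385
Recall = TP/(TP+FN) = 14/30 = 0.4667
F1 = 2·TP/(2·TP+FP+FN) = 28/56 = 0.500

0.500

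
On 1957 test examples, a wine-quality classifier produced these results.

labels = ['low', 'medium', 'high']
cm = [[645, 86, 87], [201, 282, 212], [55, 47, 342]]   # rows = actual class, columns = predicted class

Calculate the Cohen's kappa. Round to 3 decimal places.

Observed agreement pₒ = trace/N = 1269/1957 = 0.6484
Expected agreement pₑ = Σ (rowᵢ·colᵢ)/N² = (818·901 + 695·415 + 444·641)/1957² = 0.3421
κ = (pₒ − pₑ)/(1 − pₑ) = (0.6484 − 0.3421)/(1 − 0.3421) = 0.466

0.466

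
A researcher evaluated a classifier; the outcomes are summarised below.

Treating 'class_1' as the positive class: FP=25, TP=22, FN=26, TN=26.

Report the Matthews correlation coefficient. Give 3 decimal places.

-0.032

MCC = (TP·TN − FP·FN) / √((TP+FP)(TP+FN)(TN+FP)(TN+FN))
Numerator = 22·26 − 25·26 = -78
Denominator = √(47·48·51·52) = √5982912 = 2445.9992
MCC = -78 / 2445.9992 = -0.032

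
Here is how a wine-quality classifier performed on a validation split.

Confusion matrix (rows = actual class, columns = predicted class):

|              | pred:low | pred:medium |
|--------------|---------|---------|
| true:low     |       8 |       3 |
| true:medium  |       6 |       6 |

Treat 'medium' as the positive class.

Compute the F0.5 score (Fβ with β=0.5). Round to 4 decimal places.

0.6250

Fβ = (1+β²)·TP / ((1+β²)·TP + β²·FN + FP), with β²=1/4
= 1.25·6 / (1.25·6 + 0.25·6 + 3) = 0.6250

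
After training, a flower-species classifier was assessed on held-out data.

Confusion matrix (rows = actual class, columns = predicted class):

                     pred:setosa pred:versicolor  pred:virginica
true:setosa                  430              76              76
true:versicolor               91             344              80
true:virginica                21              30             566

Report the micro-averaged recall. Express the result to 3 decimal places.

Micro-averaging pools counts across classes: ΣTP=1340, ΣFP=374, ΣFN=374.
Micro-recall = TP/(TP+FN) on pooled counts = 0.782 (equals overall accuracy in single-label multiclass).

0.782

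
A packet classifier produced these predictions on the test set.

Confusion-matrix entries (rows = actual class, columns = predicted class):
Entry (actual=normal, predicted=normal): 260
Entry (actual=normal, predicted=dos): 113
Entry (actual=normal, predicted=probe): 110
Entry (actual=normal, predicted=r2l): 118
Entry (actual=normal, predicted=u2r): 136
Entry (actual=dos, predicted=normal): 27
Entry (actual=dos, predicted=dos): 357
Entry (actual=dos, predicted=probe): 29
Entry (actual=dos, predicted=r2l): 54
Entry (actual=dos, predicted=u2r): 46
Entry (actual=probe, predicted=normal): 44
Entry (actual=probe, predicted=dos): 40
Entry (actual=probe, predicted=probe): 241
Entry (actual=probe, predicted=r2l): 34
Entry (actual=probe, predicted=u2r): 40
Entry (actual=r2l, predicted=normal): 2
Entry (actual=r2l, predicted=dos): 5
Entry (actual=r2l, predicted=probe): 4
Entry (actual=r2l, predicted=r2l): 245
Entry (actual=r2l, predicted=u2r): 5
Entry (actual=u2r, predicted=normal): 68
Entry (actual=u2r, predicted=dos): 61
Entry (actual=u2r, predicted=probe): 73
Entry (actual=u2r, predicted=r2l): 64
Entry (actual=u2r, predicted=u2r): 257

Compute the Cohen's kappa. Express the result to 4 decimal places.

Observed agreement pₒ = trace/N = 1360/2433 = 0.55898
Expected agreement pₑ = Σ (rowᵢ·colᵢ)/N² = (737·401 + 513·576 + 399·457 + 261·515 + 523·484)/2433² = 0.19612
κ = (pₒ − pₑ)/(1 − pₑ) = (0.55898 − 0.19612)/(1 − 0.19612) = 0.4514

0.4514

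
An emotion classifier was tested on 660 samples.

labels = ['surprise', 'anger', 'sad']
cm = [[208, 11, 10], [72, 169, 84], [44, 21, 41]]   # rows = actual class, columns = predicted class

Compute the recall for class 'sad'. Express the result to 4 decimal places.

0.3868

Treat 'sad' as positive and all other classes as negative.
recall = TP/(TP+FN).
sad: TP=41, FN=44+21=65 → 41/106 = 0.38679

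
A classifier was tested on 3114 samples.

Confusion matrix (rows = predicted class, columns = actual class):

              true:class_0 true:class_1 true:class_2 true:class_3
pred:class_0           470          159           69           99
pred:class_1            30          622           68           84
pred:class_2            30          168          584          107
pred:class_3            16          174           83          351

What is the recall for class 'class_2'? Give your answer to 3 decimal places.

recall = TP/(TP+FN).
class_2: TP=584, FN=69+68+83=220 → 584/804 = 0.7264

0.726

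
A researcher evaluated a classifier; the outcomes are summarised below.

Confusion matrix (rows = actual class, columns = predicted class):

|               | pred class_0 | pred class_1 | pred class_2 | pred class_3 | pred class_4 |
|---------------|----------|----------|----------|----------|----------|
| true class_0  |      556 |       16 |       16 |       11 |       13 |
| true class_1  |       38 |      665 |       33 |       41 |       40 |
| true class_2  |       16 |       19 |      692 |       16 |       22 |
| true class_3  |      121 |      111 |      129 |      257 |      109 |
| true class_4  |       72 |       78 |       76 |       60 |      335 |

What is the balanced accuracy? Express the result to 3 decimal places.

Balanced accuracy = mean of per-class recall.
  class_0: recall = 556/612 = 0.9085
  class_1: recall = 665/817 = 0.8140
  class_2: recall = 692/765 = 0.9046
  class_3: recall = 257/727 = 0.3535
  class_4: recall = 335/621 = 0.5395
Mean = (0.9085 + 0.8140 + 0.9046 + 0.3535 + 0.5395) / 5 = 0.704

0.704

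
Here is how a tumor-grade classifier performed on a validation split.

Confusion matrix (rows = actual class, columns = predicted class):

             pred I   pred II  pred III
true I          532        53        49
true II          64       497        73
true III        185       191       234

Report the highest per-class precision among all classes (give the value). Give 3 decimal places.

0.681

Per-class precision (TP/(TP+FP)):
  I: TP=532, FP=64+185=249 → 532/781 = 0.6812
  II: TP=497, FP=53+191=244 → 497/741 = 0.6707
  III: TP=234, FP=49+73=122 → 234/356 = 0.6573
Highest is class 'I' with precision = 0.681.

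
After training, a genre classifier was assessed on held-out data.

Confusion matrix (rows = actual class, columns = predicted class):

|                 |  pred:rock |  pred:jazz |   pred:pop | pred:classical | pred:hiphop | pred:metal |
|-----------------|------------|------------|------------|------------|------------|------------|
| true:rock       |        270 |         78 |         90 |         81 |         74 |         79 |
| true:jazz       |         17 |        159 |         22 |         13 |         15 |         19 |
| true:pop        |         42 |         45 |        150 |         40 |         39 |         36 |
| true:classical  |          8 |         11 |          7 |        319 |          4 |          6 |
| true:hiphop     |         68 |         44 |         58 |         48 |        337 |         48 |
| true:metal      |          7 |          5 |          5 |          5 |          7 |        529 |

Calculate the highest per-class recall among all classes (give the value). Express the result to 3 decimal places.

Per-class recall (TP/(TP+FN)):
  rock: TP=270, FN=78+90+81+74+79=402 → 270/672 = 0.4018
  jazz: TP=159, FN=17+22+13+15+19=86 → 159/245 = 0.6490
  pop: TP=150, FN=42+45+40+39+36=202 → 150/352 = 0.4261
  classical: TP=319, FN=8+11+7+4+6=36 → 319/355 = 0.8986
  hiphop: TP=337, FN=68+44+58+48+48=266 → 337/603 = 0.5589
  metal: TP=529, FN=7+5+5+5+7=29 → 529/558 = 0.9480
Highest is class 'metal' with recall = 0.948.

0.948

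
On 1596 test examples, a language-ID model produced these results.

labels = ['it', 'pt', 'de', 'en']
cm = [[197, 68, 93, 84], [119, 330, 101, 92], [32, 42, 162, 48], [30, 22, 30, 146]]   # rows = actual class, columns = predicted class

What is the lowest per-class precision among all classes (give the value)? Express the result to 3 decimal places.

0.395

Per-class precision (TP/(TP+FP)):
  it: TP=197, FP=119+32+30=181 → 197/378 = 0.5212
  pt: TP=330, FP=68+42+22=132 → 330/462 = 0.7143
  de: TP=162, FP=93+101+30=224 → 162/386 = 0.4197
  en: TP=146, FP=84+92+48=224 → 146/370 = 0.3946
Lowest is class 'en' with precision = 0.395.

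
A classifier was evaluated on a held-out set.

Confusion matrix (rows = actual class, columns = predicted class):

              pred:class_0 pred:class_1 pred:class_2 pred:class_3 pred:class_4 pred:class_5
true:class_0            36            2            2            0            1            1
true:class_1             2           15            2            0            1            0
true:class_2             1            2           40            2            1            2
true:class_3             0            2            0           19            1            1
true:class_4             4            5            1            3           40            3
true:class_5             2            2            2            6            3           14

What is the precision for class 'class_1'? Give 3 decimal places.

Take TP from the diagonal, FP from the rest of the 'class_1' prediction marginal, FN from the rest of the 'class_1' actual marginal.
precision = TP/(TP+FP).
class_1: TP=15, FP=2+2+2+5+2=13 → 15/28 = 0.5357

0.536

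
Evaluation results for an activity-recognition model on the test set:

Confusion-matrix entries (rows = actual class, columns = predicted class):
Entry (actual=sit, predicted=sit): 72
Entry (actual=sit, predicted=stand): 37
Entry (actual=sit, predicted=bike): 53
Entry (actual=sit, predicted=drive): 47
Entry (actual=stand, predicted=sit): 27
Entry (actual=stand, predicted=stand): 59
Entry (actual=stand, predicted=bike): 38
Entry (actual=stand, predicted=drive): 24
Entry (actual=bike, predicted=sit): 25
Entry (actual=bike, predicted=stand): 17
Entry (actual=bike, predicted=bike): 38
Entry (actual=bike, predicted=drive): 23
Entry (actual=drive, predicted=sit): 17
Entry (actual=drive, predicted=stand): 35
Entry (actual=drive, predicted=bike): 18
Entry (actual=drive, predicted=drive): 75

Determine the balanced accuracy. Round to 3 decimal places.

0.407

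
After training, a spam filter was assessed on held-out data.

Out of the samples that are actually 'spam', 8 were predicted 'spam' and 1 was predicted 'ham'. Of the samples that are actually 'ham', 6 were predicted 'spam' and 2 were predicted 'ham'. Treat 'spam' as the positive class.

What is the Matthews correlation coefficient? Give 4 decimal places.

MCC = (TP·TN − FP·FN) / √((TP+FP)(TP+FN)(TN+FP)(TN+FN))
Numerator = 8·2 − 6·1 = 10
Denominator = √(14·9·8·3) = √3024 = 54.9909
MCC = 10 / 54.9909 = 0.1818

0.1818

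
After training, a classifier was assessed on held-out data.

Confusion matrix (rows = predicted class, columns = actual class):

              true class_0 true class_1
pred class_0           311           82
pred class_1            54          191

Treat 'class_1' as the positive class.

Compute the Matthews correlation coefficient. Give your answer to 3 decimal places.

MCC = (TP·TN − FP·FN) / √((TP+FP)(TP+FN)(TN+FP)(TN+FN))
Numerator = 191·311 − 54·82 = 54973
Denominator = √(245·273·365·393) = √9594318825 = 97950.5938
MCC = 54973 / 97950.5938 = 0.561

0.561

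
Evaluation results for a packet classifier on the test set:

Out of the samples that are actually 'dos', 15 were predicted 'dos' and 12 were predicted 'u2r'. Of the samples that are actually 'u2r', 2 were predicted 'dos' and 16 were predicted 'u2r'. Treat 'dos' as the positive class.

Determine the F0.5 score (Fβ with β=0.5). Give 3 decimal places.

0.789

Fβ = (1+β²)·TP / ((1+β²)·TP + β²·FN + FP), with β²=1/4
= 1.25·15 / (1.25·15 + 0.25·12 + 2) = 0.789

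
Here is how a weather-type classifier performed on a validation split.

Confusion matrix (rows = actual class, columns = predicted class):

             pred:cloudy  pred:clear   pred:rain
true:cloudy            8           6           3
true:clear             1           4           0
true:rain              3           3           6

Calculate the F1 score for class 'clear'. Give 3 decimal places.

Treat 'clear' as positive and all other classes as negative.
F1 score = 2·TP/(2·TP+FP+FN).
clear: TP=4, FP=6+3=9, FN=1+0=1 → 8/18 = 0.4444

0.444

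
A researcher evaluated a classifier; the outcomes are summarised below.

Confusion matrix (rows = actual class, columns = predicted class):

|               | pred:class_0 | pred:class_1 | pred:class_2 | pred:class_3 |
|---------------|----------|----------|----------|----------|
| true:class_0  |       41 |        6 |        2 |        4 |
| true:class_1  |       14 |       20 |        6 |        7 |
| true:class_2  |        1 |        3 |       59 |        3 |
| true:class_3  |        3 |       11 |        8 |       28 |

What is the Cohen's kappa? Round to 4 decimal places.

Observed agreement pₒ = trace/N = 148/216 = 0.68519
Expected agreement pₑ = Σ (rowᵢ·colᵢ)/N² = (53·59 + 47·40 + 66·75 + 50·42)/216² = 0.25842
κ = (pₒ − pₑ)/(1 − pₑ) = (0.68519 − 0.25842)/(1 − 0.25842) = 0.5755

0.5755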